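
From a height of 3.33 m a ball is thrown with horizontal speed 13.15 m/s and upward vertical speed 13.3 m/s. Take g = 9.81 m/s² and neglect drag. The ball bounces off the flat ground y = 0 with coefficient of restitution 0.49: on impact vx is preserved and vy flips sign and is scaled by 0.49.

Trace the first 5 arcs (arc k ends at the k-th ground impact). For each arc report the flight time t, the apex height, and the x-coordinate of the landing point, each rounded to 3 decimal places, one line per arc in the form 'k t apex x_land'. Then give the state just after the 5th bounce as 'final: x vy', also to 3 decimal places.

Arc 1: start y=3.330, vy=13.300 → t=2.942, apex=12.346, x_land=38.691, impact vy=-15.564
  bounce: vy ← 0.49·15.564 = 7.626
Arc 2: start y=0.000, vy=7.626 → t=1.555, apex=2.964, x_land=59.136, impact vy=-7.626
  bounce: vy ← 0.49·7.626 = 3.737
Arc 3: start y=0.000, vy=3.737 → t=0.762, apex=0.712, x_land=69.154, impact vy=-3.737
  bounce: vy ← 0.49·3.737 = 1.831
Arc 4: start y=0.000, vy=1.831 → t=0.373, apex=0.171, x_land=74.063, impact vy=-1.831
  bounce: vy ← 0.49·1.831 = 0.897
Arc 5: start y=0.000, vy=0.897 → t=0.183, apex=0.041, x_land=76.468, impact vy=-0.897
  bounce: vy ← 0.49·0.897 = 0.440

1 2.942 12.346 38.691
2 1.555 2.964 59.136
3 0.762 0.712 69.154
4 0.373 0.171 74.063
5 0.183 0.041 76.468
final: 76.468 0.440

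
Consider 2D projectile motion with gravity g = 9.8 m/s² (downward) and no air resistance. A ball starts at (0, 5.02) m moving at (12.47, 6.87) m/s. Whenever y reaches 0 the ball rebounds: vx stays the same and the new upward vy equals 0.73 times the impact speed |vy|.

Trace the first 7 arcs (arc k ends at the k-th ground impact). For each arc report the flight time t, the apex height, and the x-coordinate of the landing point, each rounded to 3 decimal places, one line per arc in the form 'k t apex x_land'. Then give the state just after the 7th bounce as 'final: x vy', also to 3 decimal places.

Arc 1: start y=5.020, vy=6.870 → t=1.932, apex=7.428, x_land=24.095, impact vy=-12.066
  bounce: vy ← 0.73·12.066 = 8.808
Arc 2: start y=0.000, vy=8.808 → t=1.798, apex=3.958, x_land=46.511, impact vy=-8.808
  bounce: vy ← 0.73·8.808 = 6.430
Arc 3: start y=0.000, vy=6.430 → t=1.312, apex=2.109, x_land=62.875, impact vy=-6.430
  bounce: vy ← 0.73·6.430 = 4.694
Arc 4: start y=0.000, vy=4.694 → t=0.958, apex=1.124, x_land=74.820, impact vy=-4.694
  bounce: vy ← 0.73·4.694 = 3.427
Arc 5: start y=0.000, vy=3.427 → t=0.699, apex=0.599, x_land=83.540, impact vy=-3.427
  bounce: vy ← 0.73·3.427 = 2.501
Arc 6: start y=0.000, vy=2.501 → t=0.510, apex=0.319, x_land=89.906, impact vy=-2.501
  bounce: vy ← 0.73·2.501 = 1.826
Arc 7: start y=0.000, vy=1.826 → t=0.373, apex=0.170, x_land=94.553, impact vy=-1.826
  bounce: vy ← 0.73·1.826 = 1.333

1 1.932 7.428 24.095
2 1.798 3.958 46.511
3 1.312 2.109 62.875
4 0.958 1.124 74.820
5 0.699 0.599 83.540
6 0.510 0.319 89.906
7 0.373 0.170 94.553
final: 94.553 1.333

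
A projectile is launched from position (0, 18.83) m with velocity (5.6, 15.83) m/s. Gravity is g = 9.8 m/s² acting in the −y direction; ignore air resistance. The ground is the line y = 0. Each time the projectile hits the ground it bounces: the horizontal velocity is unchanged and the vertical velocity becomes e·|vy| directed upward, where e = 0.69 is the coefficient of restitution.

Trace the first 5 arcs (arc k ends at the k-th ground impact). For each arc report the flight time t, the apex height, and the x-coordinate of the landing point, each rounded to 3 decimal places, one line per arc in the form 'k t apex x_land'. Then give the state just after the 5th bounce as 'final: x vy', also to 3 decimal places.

Arc 1: start y=18.830, vy=15.830 → t=4.155, apex=31.615, x_land=23.270, impact vy=-24.893
  bounce: vy ← 0.69·24.893 = 17.176
Arc 2: start y=0.000, vy=17.176 → t=3.505, apex=15.052, x_land=42.900, impact vy=-17.176
  bounce: vy ← 0.69·17.176 = 11.852
Arc 3: start y=0.000, vy=11.852 → t=2.419, apex=7.166, x_land=56.445, impact vy=-11.852
  bounce: vy ← 0.69·11.852 = 8.178
Arc 4: start y=0.000, vy=8.178 → t=1.669, apex=3.412, x_land=65.790, impact vy=-8.178
  bounce: vy ← 0.69·8.178 = 5.643
Arc 5: start y=0.000, vy=5.643 → t=1.152, apex=1.624, x_land=72.239, impact vy=-5.643
  bounce: vy ← 0.69·5.643 = 3.893

1 4.155 31.615 23.270
2 3.505 15.052 42.900
3 2.419 7.166 56.445
4 1.669 3.412 65.790
5 1.152 1.624 72.239
final: 72.239 3.893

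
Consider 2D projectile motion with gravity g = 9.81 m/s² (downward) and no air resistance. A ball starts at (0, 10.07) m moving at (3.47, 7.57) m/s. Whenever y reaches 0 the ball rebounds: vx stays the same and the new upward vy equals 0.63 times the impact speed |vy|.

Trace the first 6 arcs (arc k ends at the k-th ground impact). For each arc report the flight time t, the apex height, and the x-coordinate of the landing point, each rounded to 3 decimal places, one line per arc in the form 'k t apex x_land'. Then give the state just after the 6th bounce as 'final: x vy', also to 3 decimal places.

1 2.399 12.991 8.325
2 2.051 5.156 15.440
3 1.292 2.046 19.923
4 0.814 0.812 22.747
5 0.513 0.322 24.526
6 0.323 0.128 25.647
final: 25.647 0.998

Arc 1: start y=10.070, vy=7.570 → t=2.399, apex=12.991, x_land=8.325, impact vy=-15.965
  bounce: vy ← 0.63·15.965 = 10.058
Arc 2: start y=0.000, vy=10.058 → t=2.051, apex=5.156, x_land=15.440, impact vy=-10.058
  bounce: vy ← 0.63·10.058 = 6.336
Arc 3: start y=0.000, vy=6.336 → t=1.292, apex=2.046, x_land=19.923, impact vy=-6.336
  bounce: vy ← 0.63·6.336 = 3.992
Arc 4: start y=0.000, vy=3.992 → t=0.814, apex=0.812, x_land=22.747, impact vy=-3.992
  bounce: vy ← 0.63·3.992 = 2.515
Arc 5: start y=0.000, vy=2.515 → t=0.513, apex=0.322, x_land=24.526, impact vy=-2.515
  bounce: vy ← 0.63·2.515 = 1.584
Arc 6: start y=0.000, vy=1.584 → t=0.323, apex=0.128, x_land=25.647, impact vy=-1.584
  bounce: vy ← 0.63·1.584 = 0.998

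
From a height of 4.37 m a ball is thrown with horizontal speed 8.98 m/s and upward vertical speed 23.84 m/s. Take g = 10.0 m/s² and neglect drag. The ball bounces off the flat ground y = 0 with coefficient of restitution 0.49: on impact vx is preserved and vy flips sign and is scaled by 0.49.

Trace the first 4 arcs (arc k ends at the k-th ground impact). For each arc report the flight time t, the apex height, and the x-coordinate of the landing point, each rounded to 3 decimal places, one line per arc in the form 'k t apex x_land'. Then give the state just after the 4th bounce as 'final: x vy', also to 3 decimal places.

1 4.945 32.787 44.404
2 2.510 7.872 66.940
3 1.230 1.890 77.982
4 0.603 0.454 83.393
final: 83.393 1.476

Arc 1: start y=4.370, vy=23.840 → t=4.945, apex=32.787, x_land=44.404, impact vy=-25.608
  bounce: vy ← 0.49·25.608 = 12.548
Arc 2: start y=0.000, vy=12.548 → t=2.510, apex=7.872, x_land=66.940, impact vy=-12.548
  bounce: vy ← 0.49·12.548 = 6.148
Arc 3: start y=0.000, vy=6.148 → t=1.230, apex=1.890, x_land=77.982, impact vy=-6.148
  bounce: vy ← 0.49·6.148 = 3.013
Arc 4: start y=0.000, vy=3.013 → t=0.603, apex=0.454, x_land=83.393, impact vy=-3.013
  bounce: vy ← 0.49·3.013 = 1.476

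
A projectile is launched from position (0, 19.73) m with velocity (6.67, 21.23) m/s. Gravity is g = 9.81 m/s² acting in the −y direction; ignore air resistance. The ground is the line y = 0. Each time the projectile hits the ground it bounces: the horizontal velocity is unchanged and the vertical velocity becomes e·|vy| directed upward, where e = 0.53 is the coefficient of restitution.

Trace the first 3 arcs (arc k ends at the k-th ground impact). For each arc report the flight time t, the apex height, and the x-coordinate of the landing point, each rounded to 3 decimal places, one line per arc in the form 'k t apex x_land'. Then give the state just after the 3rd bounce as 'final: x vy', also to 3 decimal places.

Arc 1: start y=19.730, vy=21.230 → t=5.115, apex=42.702, x_land=34.115, impact vy=-28.945
  bounce: vy ← 0.53·28.945 = 15.341
Arc 2: start y=0.000, vy=15.341 → t=3.128, apex=11.995, x_land=54.976, impact vy=-15.341
  bounce: vy ← 0.53·15.341 = 8.131
Arc 3: start y=0.000, vy=8.131 → t=1.658, apex=3.369, x_land=66.032, impact vy=-8.131
  bounce: vy ← 0.53·8.131 = 4.309

1 5.115 42.702 34.115
2 3.128 11.995 54.976
3 1.658 3.369 66.032
final: 66.032 4.309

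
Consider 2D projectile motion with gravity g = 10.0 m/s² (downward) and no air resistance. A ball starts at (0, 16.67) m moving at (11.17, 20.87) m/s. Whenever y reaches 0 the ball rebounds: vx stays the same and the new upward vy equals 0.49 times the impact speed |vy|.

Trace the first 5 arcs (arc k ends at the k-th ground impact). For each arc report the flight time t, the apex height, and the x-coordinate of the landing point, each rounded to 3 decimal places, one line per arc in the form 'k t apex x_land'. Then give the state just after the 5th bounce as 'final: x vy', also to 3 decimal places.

1 4.860 38.448 54.286
2 2.718 9.231 84.641
3 1.332 2.216 99.515
4 0.652 0.532 106.803
5 0.320 0.128 110.375
final: 110.375 0.783

Arc 1: start y=16.670, vy=20.870 → t=4.860, apex=38.448, x_land=54.286, impact vy=-27.730
  bounce: vy ← 0.49·27.730 = 13.588
Arc 2: start y=0.000, vy=13.588 → t=2.718, apex=9.231, x_land=84.641, impact vy=-13.588
  bounce: vy ← 0.49·13.588 = 6.658
Arc 3: start y=0.000, vy=6.658 → t=1.332, apex=2.216, x_land=99.515, impact vy=-6.658
  bounce: vy ← 0.49·6.658 = 3.262
Arc 4: start y=0.000, vy=3.262 → t=0.652, apex=0.532, x_land=106.803, impact vy=-3.262
  bounce: vy ← 0.49·3.262 = 1.599
Arc 5: start y=0.000, vy=1.599 → t=0.320, apex=0.128, x_land=110.375, impact vy=-1.599
  bounce: vy ← 0.49·1.599 = 0.783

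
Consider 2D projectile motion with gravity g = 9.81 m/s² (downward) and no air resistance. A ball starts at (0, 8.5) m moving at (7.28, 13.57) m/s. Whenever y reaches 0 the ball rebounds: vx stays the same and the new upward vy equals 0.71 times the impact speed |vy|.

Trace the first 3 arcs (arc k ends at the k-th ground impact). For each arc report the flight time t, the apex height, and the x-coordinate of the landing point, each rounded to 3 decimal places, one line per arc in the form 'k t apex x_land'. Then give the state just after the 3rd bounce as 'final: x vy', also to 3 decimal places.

1 3.293 17.886 23.972
2 2.712 9.016 43.712
3 1.925 4.545 57.728
final: 57.728 6.705

Arc 1: start y=8.500, vy=13.570 → t=3.293, apex=17.886, x_land=23.972, impact vy=-18.733
  bounce: vy ← 0.71·18.733 = 13.300
Arc 2: start y=0.000, vy=13.300 → t=2.712, apex=9.016, x_land=43.712, impact vy=-13.300
  bounce: vy ← 0.71·13.300 = 9.443
Arc 3: start y=0.000, vy=9.443 → t=1.925, apex=4.545, x_land=57.728, impact vy=-9.443
  bounce: vy ← 0.71·9.443 = 6.705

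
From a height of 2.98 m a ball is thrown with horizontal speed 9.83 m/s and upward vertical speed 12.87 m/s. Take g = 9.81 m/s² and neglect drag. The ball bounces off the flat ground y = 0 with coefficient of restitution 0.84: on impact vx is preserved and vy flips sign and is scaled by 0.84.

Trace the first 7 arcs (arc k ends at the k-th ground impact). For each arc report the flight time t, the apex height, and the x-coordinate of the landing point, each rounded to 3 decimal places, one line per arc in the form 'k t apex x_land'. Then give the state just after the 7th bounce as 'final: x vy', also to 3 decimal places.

1 2.838 11.422 27.897
2 2.564 8.060 53.098
3 2.153 5.687 74.267
4 1.809 4.013 92.049
5 1.520 2.831 106.986
6 1.276 1.998 119.532
7 1.072 1.410 130.072
final: 130.072 4.418

Arc 1: start y=2.980, vy=12.870 → t=2.838, apex=11.422, x_land=27.897, impact vy=-14.970
  bounce: vy ← 0.84·14.970 = 12.575
Arc 2: start y=0.000, vy=12.575 → t=2.564, apex=8.060, x_land=53.098, impact vy=-12.575
  bounce: vy ← 0.84·12.575 = 10.563
Arc 3: start y=0.000, vy=10.563 → t=2.153, apex=5.687, x_land=74.267, impact vy=-10.563
  bounce: vy ← 0.84·10.563 = 8.873
Arc 4: start y=0.000, vy=8.873 → t=1.809, apex=4.013, x_land=92.049, impact vy=-8.873
  bounce: vy ← 0.84·8.873 = 7.453
Arc 5: start y=0.000, vy=7.453 → t=1.520, apex=2.831, x_land=106.986, impact vy=-7.453
  bounce: vy ← 0.84·7.453 = 6.261
Arc 6: start y=0.000, vy=6.261 → t=1.276, apex=1.998, x_land=119.532, impact vy=-6.261
  bounce: vy ← 0.84·6.261 = 5.259
Arc 7: start y=0.000, vy=5.259 → t=1.072, apex=1.410, x_land=130.072, impact vy=-5.259
  bounce: vy ← 0.84·5.259 = 4.418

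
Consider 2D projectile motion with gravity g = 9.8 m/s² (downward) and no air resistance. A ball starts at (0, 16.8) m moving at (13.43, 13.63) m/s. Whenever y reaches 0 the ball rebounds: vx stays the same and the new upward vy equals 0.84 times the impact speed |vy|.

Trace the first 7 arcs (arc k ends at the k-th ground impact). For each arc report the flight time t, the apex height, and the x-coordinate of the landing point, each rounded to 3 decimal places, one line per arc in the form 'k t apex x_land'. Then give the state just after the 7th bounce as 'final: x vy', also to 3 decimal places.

1 3.707 26.278 49.780
2 3.891 18.542 102.030
3 3.268 13.083 145.920
4 2.745 9.232 182.788
5 2.306 6.514 213.756
6 1.937 4.596 239.770
7 1.627 3.243 261.622
final: 261.622 6.697

Arc 1: start y=16.800, vy=13.630 → t=3.707, apex=26.278, x_land=49.780, impact vy=-22.695
  bounce: vy ← 0.84·22.695 = 19.064
Arc 2: start y=0.000, vy=19.064 → t=3.891, apex=18.542, x_land=102.030, impact vy=-19.064
  bounce: vy ← 0.84·19.064 = 16.013
Arc 3: start y=0.000, vy=16.013 → t=3.268, apex=13.083, x_land=145.920, impact vy=-16.013
  bounce: vy ← 0.84·16.013 = 13.451
Arc 4: start y=0.000, vy=13.451 → t=2.745, apex=9.232, x_land=182.788, impact vy=-13.451
  bounce: vy ← 0.84·13.451 = 11.299
Arc 5: start y=0.000, vy=11.299 → t=2.306, apex=6.514, x_land=213.756, impact vy=-11.299
  bounce: vy ← 0.84·11.299 = 9.491
Arc 6: start y=0.000, vy=9.491 → t=1.937, apex=4.596, x_land=239.770, impact vy=-9.491
  bounce: vy ← 0.84·9.491 = 7.973
Arc 7: start y=0.000, vy=7.973 → t=1.627, apex=3.243, x_land=261.622, impact vy=-7.973
  bounce: vy ← 0.84·7.973 = 6.697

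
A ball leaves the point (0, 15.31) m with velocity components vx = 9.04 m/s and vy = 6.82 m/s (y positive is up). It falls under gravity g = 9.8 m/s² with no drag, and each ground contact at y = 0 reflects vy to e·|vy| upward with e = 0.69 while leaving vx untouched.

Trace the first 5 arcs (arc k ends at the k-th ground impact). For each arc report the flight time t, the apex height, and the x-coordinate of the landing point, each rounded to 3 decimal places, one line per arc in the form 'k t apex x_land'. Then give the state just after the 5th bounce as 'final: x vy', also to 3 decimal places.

1 2.596 17.683 23.464
2 2.622 8.419 47.163
3 1.809 4.008 63.515
4 1.248 1.908 74.798
5 0.861 0.909 82.584
final: 82.584 2.912

Arc 1: start y=15.310, vy=6.820 → t=2.596, apex=17.683, x_land=23.464, impact vy=-18.617
  bounce: vy ← 0.69·18.617 = 12.846
Arc 2: start y=0.000, vy=12.846 → t=2.622, apex=8.419, x_land=47.163, impact vy=-12.846
  bounce: vy ← 0.69·12.846 = 8.863
Arc 3: start y=0.000, vy=8.863 → t=1.809, apex=4.008, x_land=63.515, impact vy=-8.863
  bounce: vy ← 0.69·8.863 = 6.116
Arc 4: start y=0.000, vy=6.116 → t=1.248, apex=1.908, x_land=74.798, impact vy=-6.116
  bounce: vy ← 0.69·6.116 = 4.220
Arc 5: start y=0.000, vy=4.220 → t=0.861, apex=0.909, x_land=82.584, impact vy=-4.220
  bounce: vy ← 0.69·4.220 = 2.912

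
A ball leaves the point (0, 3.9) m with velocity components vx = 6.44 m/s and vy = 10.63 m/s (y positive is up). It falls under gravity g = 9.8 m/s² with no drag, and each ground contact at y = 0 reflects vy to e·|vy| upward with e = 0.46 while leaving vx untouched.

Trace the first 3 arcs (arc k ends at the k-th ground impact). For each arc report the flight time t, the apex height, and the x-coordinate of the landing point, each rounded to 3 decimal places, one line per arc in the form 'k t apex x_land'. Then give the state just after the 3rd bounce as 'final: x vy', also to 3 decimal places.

Arc 1: start y=3.900, vy=10.630 → t=2.489, apex=9.665, x_land=16.030, impact vy=-13.764
  bounce: vy ← 0.46·13.764 = 6.331
Arc 2: start y=0.000, vy=6.331 → t=1.292, apex=2.045, x_land=24.351, impact vy=-6.331
  bounce: vy ← 0.46·6.331 = 2.912
Arc 3: start y=0.000, vy=2.912 → t=0.594, apex=0.433, x_land=28.179, impact vy=-2.912
  bounce: vy ← 0.46·2.912 = 1.340

1 2.489 9.665 16.030
2 1.292 2.045 24.351
3 0.594 0.433 28.179
final: 28.179 1.340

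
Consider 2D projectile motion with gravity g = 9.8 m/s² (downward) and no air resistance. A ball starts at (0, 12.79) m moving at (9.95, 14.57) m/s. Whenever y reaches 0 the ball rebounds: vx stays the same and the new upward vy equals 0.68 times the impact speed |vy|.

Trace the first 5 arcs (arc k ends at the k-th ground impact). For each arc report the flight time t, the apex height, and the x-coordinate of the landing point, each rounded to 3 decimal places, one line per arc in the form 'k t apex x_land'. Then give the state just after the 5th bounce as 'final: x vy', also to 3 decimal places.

1 3.682 23.621 36.639
2 2.986 10.922 66.350
3 2.030 5.050 86.553
4 1.381 2.335 100.291
5 0.939 1.080 109.633
final: 109.633 3.128

Arc 1: start y=12.790, vy=14.570 → t=3.682, apex=23.621, x_land=36.639, impact vy=-21.517
  bounce: vy ← 0.68·21.517 = 14.631
Arc 2: start y=0.000, vy=14.631 → t=2.986, apex=10.922, x_land=66.350, impact vy=-14.631
  bounce: vy ← 0.68·14.631 = 9.949
Arc 3: start y=0.000, vy=9.949 → t=2.030, apex=5.050, x_land=86.553, impact vy=-9.949
  bounce: vy ← 0.68·9.949 = 6.766
Arc 4: start y=0.000, vy=6.766 → t=1.381, apex=2.335, x_land=100.291, impact vy=-6.766
  bounce: vy ← 0.68·6.766 = 4.601
Arc 5: start y=0.000, vy=4.601 → t=0.939, apex=1.080, x_land=109.633, impact vy=-4.601
  bounce: vy ← 0.68·4.601 = 3.128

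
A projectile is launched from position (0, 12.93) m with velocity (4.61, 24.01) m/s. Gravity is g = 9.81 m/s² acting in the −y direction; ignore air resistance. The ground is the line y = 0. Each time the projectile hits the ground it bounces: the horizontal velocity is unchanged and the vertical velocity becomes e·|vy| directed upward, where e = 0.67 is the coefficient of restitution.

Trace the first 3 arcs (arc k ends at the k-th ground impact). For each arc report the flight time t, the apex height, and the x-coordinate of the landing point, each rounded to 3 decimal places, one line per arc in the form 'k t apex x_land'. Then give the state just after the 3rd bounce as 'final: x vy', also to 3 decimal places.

Arc 1: start y=12.930, vy=24.010 → t=5.385, apex=42.312, x_land=24.823, impact vy=-28.813
  bounce: vy ← 0.67·28.813 = 19.304
Arc 2: start y=0.000, vy=19.304 → t=3.936, apex=18.994, x_land=42.966, impact vy=-19.304
  bounce: vy ← 0.67·19.304 = 12.934
Arc 3: start y=0.000, vy=12.934 → t=2.637, apex=8.526, x_land=55.122, impact vy=-12.934
  bounce: vy ← 0.67·12.934 = 8.666

1 5.385 42.312 24.823
2 3.936 18.994 42.966
3 2.637 8.526 55.122
final: 55.122 8.666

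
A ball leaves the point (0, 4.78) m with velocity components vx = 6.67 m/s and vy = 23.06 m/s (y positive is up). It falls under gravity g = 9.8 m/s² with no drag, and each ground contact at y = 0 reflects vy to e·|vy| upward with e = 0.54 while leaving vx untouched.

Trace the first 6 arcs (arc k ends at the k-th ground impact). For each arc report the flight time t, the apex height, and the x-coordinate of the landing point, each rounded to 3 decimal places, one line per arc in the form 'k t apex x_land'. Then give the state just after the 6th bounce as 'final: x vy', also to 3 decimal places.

1 4.905 31.911 32.716
2 2.756 9.305 51.100
3 1.488 2.713 61.026
4 0.804 0.791 66.387
5 0.434 0.231 69.282
6 0.234 0.067 70.845
final: 70.845 0.620

Arc 1: start y=4.780, vy=23.060 → t=4.905, apex=31.911, x_land=32.716, impact vy=-25.009
  bounce: vy ← 0.54·25.009 = 13.505
Arc 2: start y=0.000, vy=13.505 → t=2.756, apex=9.305, x_land=51.100, impact vy=-13.505
  bounce: vy ← 0.54·13.505 = 7.293
Arc 3: start y=0.000, vy=7.293 → t=1.488, apex=2.713, x_land=61.026, impact vy=-7.293
  bounce: vy ← 0.54·7.293 = 3.938
Arc 4: start y=0.000, vy=3.938 → t=0.804, apex=0.791, x_land=66.387, impact vy=-3.938
  bounce: vy ← 0.54·3.938 = 2.127
Arc 5: start y=0.000, vy=2.127 → t=0.434, apex=0.231, x_land=69.282, impact vy=-2.127
  bounce: vy ← 0.54·2.127 = 1.148
Arc 6: start y=0.000, vy=1.148 → t=0.234, apex=0.067, x_land=70.845, impact vy=-1.148
  bounce: vy ← 0.54·1.148 = 0.620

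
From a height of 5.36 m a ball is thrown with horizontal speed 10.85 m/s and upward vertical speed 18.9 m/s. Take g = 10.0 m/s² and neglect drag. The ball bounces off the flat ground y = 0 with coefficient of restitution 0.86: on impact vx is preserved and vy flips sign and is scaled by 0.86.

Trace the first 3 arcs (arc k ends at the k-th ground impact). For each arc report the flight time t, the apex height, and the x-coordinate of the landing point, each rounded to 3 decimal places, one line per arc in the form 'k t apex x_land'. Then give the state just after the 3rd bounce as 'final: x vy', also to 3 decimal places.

1 4.045 23.220 43.888
2 3.707 17.174 84.105
3 3.188 12.702 118.692
final: 118.692 13.707

Arc 1: start y=5.360, vy=18.900 → t=4.045, apex=23.220, x_land=43.888, impact vy=-21.550
  bounce: vy ← 0.86·21.550 = 18.533
Arc 2: start y=0.000, vy=18.533 → t=3.707, apex=17.174, x_land=84.105, impact vy=-18.533
  bounce: vy ← 0.86·18.533 = 15.939
Arc 3: start y=0.000, vy=15.939 → t=3.188, apex=12.702, x_land=118.692, impact vy=-15.939
  bounce: vy ← 0.86·15.939 = 13.707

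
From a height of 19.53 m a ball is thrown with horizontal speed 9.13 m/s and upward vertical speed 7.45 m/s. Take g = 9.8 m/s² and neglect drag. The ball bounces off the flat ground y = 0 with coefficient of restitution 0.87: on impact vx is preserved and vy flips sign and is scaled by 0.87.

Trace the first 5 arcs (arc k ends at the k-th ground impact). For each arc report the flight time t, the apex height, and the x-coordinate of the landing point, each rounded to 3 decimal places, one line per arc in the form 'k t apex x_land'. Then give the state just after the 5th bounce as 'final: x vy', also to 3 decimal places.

1 2.896 22.362 26.445
2 3.717 16.926 60.382
3 3.234 12.811 89.907
4 2.813 9.697 115.594
5 2.448 7.339 137.942
final: 137.942 10.435

Arc 1: start y=19.530, vy=7.450 → t=2.896, apex=22.362, x_land=26.445, impact vy=-20.935
  bounce: vy ← 0.87·20.935 = 18.214
Arc 2: start y=0.000, vy=18.214 → t=3.717, apex=16.926, x_land=60.382, impact vy=-18.214
  bounce: vy ← 0.87·18.214 = 15.846
Arc 3: start y=0.000, vy=15.846 → t=3.234, apex=12.811, x_land=89.907, impact vy=-15.846
  bounce: vy ← 0.87·15.846 = 13.786
Arc 4: start y=0.000, vy=13.786 → t=2.813, apex=9.697, x_land=115.594, impact vy=-13.786
  bounce: vy ← 0.87·13.786 = 11.994
Arc 5: start y=0.000, vy=11.994 → t=2.448, apex=7.339, x_land=137.942, impact vy=-11.994
  bounce: vy ← 0.87·11.994 = 10.435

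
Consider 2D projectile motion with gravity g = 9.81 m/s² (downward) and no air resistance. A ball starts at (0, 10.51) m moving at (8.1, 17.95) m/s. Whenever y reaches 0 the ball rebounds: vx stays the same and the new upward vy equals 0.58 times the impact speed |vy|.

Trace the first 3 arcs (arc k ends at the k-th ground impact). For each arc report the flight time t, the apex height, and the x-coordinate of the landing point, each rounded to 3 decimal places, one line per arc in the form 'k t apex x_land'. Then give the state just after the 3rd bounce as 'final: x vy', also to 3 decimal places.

Arc 1: start y=10.510, vy=17.950 → t=4.173, apex=26.932, x_land=33.801, impact vy=-22.987
  bounce: vy ← 0.58·22.987 = 13.333
Arc 2: start y=0.000, vy=13.333 → t=2.718, apex=9.060, x_land=55.818, impact vy=-13.333
  bounce: vy ← 0.58·13.333 = 7.733
Arc 3: start y=0.000, vy=7.733 → t=1.577, apex=3.048, x_land=68.588, impact vy=-7.733
  bounce: vy ← 0.58·7.733 = 4.485

1 4.173 26.932 33.801
2 2.718 9.060 55.818
3 1.577 3.048 68.588
final: 68.588 4.485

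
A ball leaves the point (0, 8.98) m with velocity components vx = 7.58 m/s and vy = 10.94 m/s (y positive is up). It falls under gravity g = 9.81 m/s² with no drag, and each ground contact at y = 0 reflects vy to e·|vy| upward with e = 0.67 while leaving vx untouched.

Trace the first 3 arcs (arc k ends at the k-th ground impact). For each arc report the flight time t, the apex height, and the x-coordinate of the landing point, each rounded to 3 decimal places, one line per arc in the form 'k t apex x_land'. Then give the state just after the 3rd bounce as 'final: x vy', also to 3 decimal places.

1 2.869 15.080 21.744
2 2.350 6.769 39.554
3 1.574 3.039 51.486
final: 51.486 5.173

Arc 1: start y=8.980, vy=10.940 → t=2.869, apex=15.080, x_land=21.744, impact vy=-17.201
  bounce: vy ← 0.67·17.201 = 11.525
Arc 2: start y=0.000, vy=11.525 → t=2.350, apex=6.769, x_land=39.554, impact vy=-11.525
  bounce: vy ← 0.67·11.525 = 7.721
Arc 3: start y=0.000, vy=7.721 → t=1.574, apex=3.039, x_land=51.486, impact vy=-7.721
  bounce: vy ← 0.67·7.721 = 5.173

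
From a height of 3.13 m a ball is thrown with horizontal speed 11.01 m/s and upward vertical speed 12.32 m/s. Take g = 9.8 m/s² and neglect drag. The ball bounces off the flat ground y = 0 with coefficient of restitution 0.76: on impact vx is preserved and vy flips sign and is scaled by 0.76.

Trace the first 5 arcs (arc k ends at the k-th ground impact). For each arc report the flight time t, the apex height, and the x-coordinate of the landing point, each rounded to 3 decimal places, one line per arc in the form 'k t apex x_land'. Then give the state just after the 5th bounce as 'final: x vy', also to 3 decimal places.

1 2.747 10.874 30.243
2 2.264 6.281 55.173
3 1.721 3.628 74.120
4 1.308 2.095 88.520
5 0.994 1.210 99.464
final: 99.464 3.702

Arc 1: start y=3.130, vy=12.320 → t=2.747, apex=10.874, x_land=30.243, impact vy=-14.599
  bounce: vy ← 0.76·14.599 = 11.095
Arc 2: start y=0.000, vy=11.095 → t=2.264, apex=6.281, x_land=55.173, impact vy=-11.095
  bounce: vy ← 0.76·11.095 = 8.432
Arc 3: start y=0.000, vy=8.432 → t=1.721, apex=3.628, x_land=74.120, impact vy=-8.432
  bounce: vy ← 0.76·8.432 = 6.409
Arc 4: start y=0.000, vy=6.409 → t=1.308, apex=2.095, x_land=88.520, impact vy=-6.409
  bounce: vy ← 0.76·6.409 = 4.871
Arc 5: start y=0.000, vy=4.871 → t=0.994, apex=1.210, x_land=99.464, impact vy=-4.871
  bounce: vy ← 0.76·4.871 = 3.702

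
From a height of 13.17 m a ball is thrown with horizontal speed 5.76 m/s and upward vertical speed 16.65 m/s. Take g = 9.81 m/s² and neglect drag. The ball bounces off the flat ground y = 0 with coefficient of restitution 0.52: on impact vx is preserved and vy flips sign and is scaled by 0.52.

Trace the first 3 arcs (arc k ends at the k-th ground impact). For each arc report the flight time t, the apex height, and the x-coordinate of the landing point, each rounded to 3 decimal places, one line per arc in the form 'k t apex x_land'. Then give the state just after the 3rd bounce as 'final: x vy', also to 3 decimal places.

Arc 1: start y=13.170, vy=16.650 → t=4.056, apex=27.300, x_land=23.365, impact vy=-23.143
  bounce: vy ← 0.52·23.143 = 12.035
Arc 2: start y=0.000, vy=12.035 → t=2.454, apex=7.382, x_land=37.497, impact vy=-12.035
  bounce: vy ← 0.52·12.035 = 6.258
Arc 3: start y=0.000, vy=6.258 → t=1.276, apex=1.996, x_land=44.846, impact vy=-6.258
  bounce: vy ← 0.52·6.258 = 3.254

1 4.056 27.300 23.365
2 2.454 7.382 37.497
3 1.276 1.996 44.846
final: 44.846 3.254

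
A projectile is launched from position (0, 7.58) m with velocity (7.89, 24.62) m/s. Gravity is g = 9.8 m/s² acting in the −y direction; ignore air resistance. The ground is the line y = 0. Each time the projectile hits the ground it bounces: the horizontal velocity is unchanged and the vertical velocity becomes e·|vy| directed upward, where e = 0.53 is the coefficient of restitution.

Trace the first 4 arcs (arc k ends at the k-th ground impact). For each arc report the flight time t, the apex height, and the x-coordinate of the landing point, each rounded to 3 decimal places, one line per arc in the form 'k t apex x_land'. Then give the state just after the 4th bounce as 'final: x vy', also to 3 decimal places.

1 5.316 38.506 41.939
2 2.971 10.816 65.384
3 1.575 3.038 77.810
4 0.835 0.853 84.396
final: 84.396 2.168

Arc 1: start y=7.580, vy=24.620 → t=5.316, apex=38.506, x_land=41.939, impact vy=-27.472
  bounce: vy ← 0.53·27.472 = 14.560
Arc 2: start y=0.000, vy=14.560 → t=2.971, apex=10.816, x_land=65.384, impact vy=-14.560
  bounce: vy ← 0.53·14.560 = 7.717
Arc 3: start y=0.000, vy=7.717 → t=1.575, apex=3.038, x_land=77.810, impact vy=-7.717
  bounce: vy ← 0.53·7.717 = 4.090
Arc 4: start y=0.000, vy=4.090 → t=0.835, apex=0.853, x_land=84.396, impact vy=-4.090
  bounce: vy ← 0.53·4.090 = 2.168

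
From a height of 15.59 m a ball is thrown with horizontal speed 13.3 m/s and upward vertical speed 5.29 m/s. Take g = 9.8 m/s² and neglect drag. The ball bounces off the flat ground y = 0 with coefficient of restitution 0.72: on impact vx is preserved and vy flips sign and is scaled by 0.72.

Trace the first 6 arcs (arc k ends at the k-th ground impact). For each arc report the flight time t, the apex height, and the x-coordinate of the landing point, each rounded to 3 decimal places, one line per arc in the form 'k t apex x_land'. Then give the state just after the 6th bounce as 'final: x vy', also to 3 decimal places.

1 2.403 17.018 31.965
2 2.684 8.822 67.657
3 1.932 4.573 93.355
4 1.391 2.371 111.858
5 1.002 1.229 125.179
6 0.721 0.637 134.771
final: 134.771 2.544

Arc 1: start y=15.590, vy=5.290 → t=2.403, apex=17.018, x_land=31.965, impact vy=-18.263
  bounce: vy ← 0.72·18.263 = 13.150
Arc 2: start y=0.000, vy=13.150 → t=2.684, apex=8.822, x_land=67.657, impact vy=-13.150
  bounce: vy ← 0.72·13.150 = 9.468
Arc 3: start y=0.000, vy=9.468 → t=1.932, apex=4.573, x_land=93.355, impact vy=-9.468
  bounce: vy ← 0.72·9.468 = 6.817
Arc 4: start y=0.000, vy=6.817 → t=1.391, apex=2.371, x_land=111.858, impact vy=-6.817
  bounce: vy ← 0.72·6.817 = 4.908
Arc 5: start y=0.000, vy=4.908 → t=1.002, apex=1.229, x_land=125.179, impact vy=-4.908
  bounce: vy ← 0.72·4.908 = 3.534
Arc 6: start y=0.000, vy=3.534 → t=0.721, apex=0.637, x_land=134.771, impact vy=-3.534
  bounce: vy ← 0.72·3.534 = 2.544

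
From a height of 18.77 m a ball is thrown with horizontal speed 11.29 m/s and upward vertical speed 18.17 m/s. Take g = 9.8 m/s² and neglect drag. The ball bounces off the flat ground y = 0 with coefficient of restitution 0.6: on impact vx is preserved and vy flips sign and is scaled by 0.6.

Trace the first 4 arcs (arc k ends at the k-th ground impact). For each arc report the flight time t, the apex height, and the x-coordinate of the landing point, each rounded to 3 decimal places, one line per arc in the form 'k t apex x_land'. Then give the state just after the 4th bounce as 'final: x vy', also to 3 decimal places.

Arc 1: start y=18.770, vy=18.170 → t=4.550, apex=35.614, x_land=51.370, impact vy=-26.420
  bounce: vy ← 0.6·26.420 = 15.852
Arc 2: start y=0.000, vy=15.852 → t=3.235, apex=12.821, x_land=87.895, impact vy=-15.852
  bounce: vy ← 0.6·15.852 = 9.511
Arc 3: start y=0.000, vy=9.511 → t=1.941, apex=4.616, x_land=109.810, impact vy=-9.511
  bounce: vy ← 0.6·9.511 = 5.707
Arc 4: start y=0.000, vy=5.707 → t=1.165, apex=1.662, x_land=122.959, impact vy=-5.707
  bounce: vy ← 0.6·5.707 = 3.424

1 4.550 35.614 51.370
2 3.235 12.821 87.895
3 1.941 4.616 109.810
4 1.165 1.662 122.959
final: 122.959 3.424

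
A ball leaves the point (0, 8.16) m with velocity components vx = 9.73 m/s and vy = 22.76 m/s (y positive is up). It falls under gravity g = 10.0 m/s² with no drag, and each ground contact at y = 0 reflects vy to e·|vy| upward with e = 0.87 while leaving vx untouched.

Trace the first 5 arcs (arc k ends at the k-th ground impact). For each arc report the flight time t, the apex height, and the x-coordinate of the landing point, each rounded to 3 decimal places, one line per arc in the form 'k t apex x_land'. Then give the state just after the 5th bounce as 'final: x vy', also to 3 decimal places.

Arc 1: start y=8.160, vy=22.760 → t=4.886, apex=34.061, x_land=47.541, impact vy=-26.100
  bounce: vy ← 0.87·26.100 = 22.707
Arc 2: start y=0.000, vy=22.707 → t=4.541, apex=25.781, x_land=91.729, impact vy=-22.707
  bounce: vy ← 0.87·22.707 = 19.755
Arc 3: start y=0.000, vy=19.755 → t=3.951, apex=19.513, x_land=130.173, impact vy=-19.755
  bounce: vy ← 0.87·19.755 = 17.187
Arc 4: start y=0.000, vy=17.187 → t=3.437, apex=14.770, x_land=163.619, impact vy=-17.187
  bounce: vy ← 0.87·17.187 = 14.953
Arc 5: start y=0.000, vy=14.953 → t=2.991, apex=11.179, x_land=192.717, impact vy=-14.953
  bounce: vy ← 0.87·14.953 = 13.009

1 4.886 34.061 47.541
2 4.541 25.781 91.729
3 3.951 19.513 130.173
4 3.437 14.770 163.619
5 2.991 11.179 192.717
final: 192.717 13.009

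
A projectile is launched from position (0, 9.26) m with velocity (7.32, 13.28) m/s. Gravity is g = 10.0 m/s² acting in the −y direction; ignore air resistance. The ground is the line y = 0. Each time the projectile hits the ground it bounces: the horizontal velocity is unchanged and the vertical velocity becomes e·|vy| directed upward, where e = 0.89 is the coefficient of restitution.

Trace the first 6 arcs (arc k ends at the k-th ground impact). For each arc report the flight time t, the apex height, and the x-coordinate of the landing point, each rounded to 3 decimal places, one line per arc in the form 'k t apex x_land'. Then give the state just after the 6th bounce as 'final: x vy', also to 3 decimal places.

Arc 1: start y=9.260, vy=13.280 → t=3.229, apex=18.078, x_land=23.640, impact vy=-19.015
  bounce: vy ← 0.89·19.015 = 16.923
Arc 2: start y=0.000, vy=16.923 → t=3.385, apex=14.320, x_land=48.415, impact vy=-16.923
  bounce: vy ← 0.89·16.923 = 15.062
Arc 3: start y=0.000, vy=15.062 → t=3.012, apex=11.342, x_land=70.465, impact vy=-15.062
  bounce: vy ← 0.89·15.062 = 13.405
Arc 4: start y=0.000, vy=13.405 → t=2.681, apex=8.984, x_land=90.090, impact vy=-13.405
  bounce: vy ← 0.89·13.405 = 11.930
Arc 5: start y=0.000, vy=11.930 → t=2.386, apex=7.117, x_land=107.556, impact vy=-11.930
  bounce: vy ← 0.89·11.930 = 10.618
Arc 6: start y=0.000, vy=10.618 → t=2.124, apex=5.637, x_land=123.100, impact vy=-10.618
  bounce: vy ← 0.89·10.618 = 9.450

1 3.229 18.078 23.640
2 3.385 14.320 48.415
3 3.012 11.342 70.465
4 2.681 8.984 90.090
5 2.386 7.117 107.556
6 2.124 5.637 123.100
final: 123.100 9.450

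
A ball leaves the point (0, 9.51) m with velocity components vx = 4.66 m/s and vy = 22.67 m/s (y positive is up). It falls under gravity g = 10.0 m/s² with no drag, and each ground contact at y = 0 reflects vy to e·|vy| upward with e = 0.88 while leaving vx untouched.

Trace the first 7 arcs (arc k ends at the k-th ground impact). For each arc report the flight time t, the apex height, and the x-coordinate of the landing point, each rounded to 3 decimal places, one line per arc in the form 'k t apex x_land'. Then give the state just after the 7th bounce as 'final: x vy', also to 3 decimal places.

1 4.921 35.206 22.930
2 4.670 27.264 44.693
3 4.110 21.113 63.845
4 3.617 16.350 80.698
5 3.183 12.661 95.529
6 2.801 9.805 108.581
7 2.465 7.593 120.066
final: 120.066 10.844

Arc 1: start y=9.510, vy=22.670 → t=4.921, apex=35.206, x_land=22.930, impact vy=-26.535
  bounce: vy ← 0.88·26.535 = 23.351
Arc 2: start y=0.000, vy=23.351 → t=4.670, apex=27.264, x_land=44.693, impact vy=-23.351
  bounce: vy ← 0.88·23.351 = 20.549
Arc 3: start y=0.000, vy=20.549 → t=4.110, apex=21.113, x_land=63.845, impact vy=-20.549
  bounce: vy ← 0.88·20.549 = 18.083
Arc 4: start y=0.000, vy=18.083 → t=3.617, apex=16.350, x_land=80.698, impact vy=-18.083
  bounce: vy ← 0.88·18.083 = 15.913
Arc 5: start y=0.000, vy=15.913 → t=3.183, apex=12.661, x_land=95.529, impact vy=-15.913
  bounce: vy ← 0.88·15.913 = 14.004
Arc 6: start y=0.000, vy=14.004 → t=2.801, apex=9.805, x_land=108.581, impact vy=-14.004
  bounce: vy ← 0.88·14.004 = 12.323
Arc 7: start y=0.000, vy=12.323 → t=2.465, apex=7.593, x_land=120.066, impact vy=-12.323
  bounce: vy ← 0.88·12.323 = 10.844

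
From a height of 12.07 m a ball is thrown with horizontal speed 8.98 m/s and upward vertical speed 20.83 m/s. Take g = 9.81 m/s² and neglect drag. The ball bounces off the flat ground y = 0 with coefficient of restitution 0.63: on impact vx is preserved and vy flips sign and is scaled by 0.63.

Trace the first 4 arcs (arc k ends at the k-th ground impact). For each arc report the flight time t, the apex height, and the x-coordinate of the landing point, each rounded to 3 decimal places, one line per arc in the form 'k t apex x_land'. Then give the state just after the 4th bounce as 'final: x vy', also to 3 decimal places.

1 4.763 34.185 42.774
2 3.326 13.568 72.645
3 2.096 5.385 91.463
4 1.320 2.137 103.319
final: 103.319 4.080

Arc 1: start y=12.070, vy=20.830 → t=4.763, apex=34.185, x_land=42.774, impact vy=-25.898
  bounce: vy ← 0.63·25.898 = 16.316
Arc 2: start y=0.000, vy=16.316 → t=3.326, apex=13.568, x_land=72.645, impact vy=-16.316
  bounce: vy ← 0.63·16.316 = 10.279
Arc 3: start y=0.000, vy=10.279 → t=2.096, apex=5.385, x_land=91.463, impact vy=-10.279
  bounce: vy ← 0.63·10.279 = 6.476
Arc 4: start y=0.000, vy=6.476 → t=1.320, apex=2.137, x_land=103.319, impact vy=-6.476
  bounce: vy ← 0.63·6.476 = 4.080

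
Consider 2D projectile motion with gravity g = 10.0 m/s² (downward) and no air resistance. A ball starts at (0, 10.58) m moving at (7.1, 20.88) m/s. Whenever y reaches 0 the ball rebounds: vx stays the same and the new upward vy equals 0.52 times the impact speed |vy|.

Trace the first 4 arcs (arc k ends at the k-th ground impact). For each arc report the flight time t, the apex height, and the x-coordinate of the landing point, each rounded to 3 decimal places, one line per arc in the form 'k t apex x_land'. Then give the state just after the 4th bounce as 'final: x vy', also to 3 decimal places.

Arc 1: start y=10.580, vy=20.880 → t=4.633, apex=32.379, x_land=32.893, impact vy=-25.447
  bounce: vy ← 0.52·25.447 = 13.233
Arc 2: start y=0.000, vy=13.233 → t=2.647, apex=8.755, x_land=51.683, impact vy=-13.233
  bounce: vy ← 0.52·13.233 = 6.881
Arc 3: start y=0.000, vy=6.881 → t=1.376, apex=2.367, x_land=61.454, impact vy=-6.881
  bounce: vy ← 0.52·6.881 = 3.578
Arc 4: start y=0.000, vy=3.578 → t=0.716, apex=0.640, x_land=66.535, impact vy=-3.578
  bounce: vy ← 0.52·3.578 = 1.861

1 4.633 32.379 32.893
2 2.647 8.755 51.683
3 1.376 2.367 61.454
4 0.716 0.640 66.535
final: 66.535 1.861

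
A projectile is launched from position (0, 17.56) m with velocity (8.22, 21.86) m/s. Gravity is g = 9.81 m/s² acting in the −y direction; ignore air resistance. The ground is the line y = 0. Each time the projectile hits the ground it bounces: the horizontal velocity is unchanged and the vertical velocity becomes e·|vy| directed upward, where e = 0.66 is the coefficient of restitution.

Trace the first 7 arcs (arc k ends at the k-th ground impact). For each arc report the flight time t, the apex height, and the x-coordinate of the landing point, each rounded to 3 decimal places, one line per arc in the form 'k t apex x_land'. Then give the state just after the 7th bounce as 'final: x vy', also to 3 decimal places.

1 5.152 41.916 42.346
2 3.859 18.258 74.065
3 2.547 7.953 94.999
4 1.681 3.465 108.816
5 1.109 1.509 117.935
6 0.732 0.657 123.953
7 0.483 0.286 127.926
final: 127.926 1.564

Arc 1: start y=17.560, vy=21.860 → t=5.152, apex=41.916, x_land=42.346, impact vy=-28.677
  bounce: vy ← 0.66·28.677 = 18.927
Arc 2: start y=0.000, vy=18.927 → t=3.859, apex=18.258, x_land=74.065, impact vy=-18.927
  bounce: vy ← 0.66·18.927 = 12.492
Arc 3: start y=0.000, vy=12.492 → t=2.547, apex=7.953, x_land=94.999, impact vy=-12.492
  bounce: vy ← 0.66·12.492 = 8.245
Arc 4: start y=0.000, vy=8.245 → t=1.681, apex=3.465, x_land=108.816, impact vy=-8.245
  bounce: vy ← 0.66·8.245 = 5.441
Arc 5: start y=0.000, vy=5.441 → t=1.109, apex=1.509, x_land=117.935, impact vy=-5.441
  bounce: vy ← 0.66·5.441 = 3.591
Arc 6: start y=0.000, vy=3.591 → t=0.732, apex=0.657, x_land=123.953, impact vy=-3.591
  bounce: vy ← 0.66·3.591 = 2.370
Arc 7: start y=0.000, vy=2.370 → t=0.483, apex=0.286, x_land=127.926, impact vy=-2.370
  bounce: vy ← 0.66·2.370 = 1.564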